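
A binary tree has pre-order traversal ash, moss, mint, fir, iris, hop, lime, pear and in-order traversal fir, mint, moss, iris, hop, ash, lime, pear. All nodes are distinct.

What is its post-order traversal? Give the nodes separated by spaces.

The first element of pre-order is the root; it splits in-order into left and right subtrees.
Root ash: left subtree has 5 nodes {fir, mint, moss, iris, hop}, right has 2 {lime, pear}.
  Root moss: left subtree has 2 nodes {fir, mint}, right has 2 {iris, hop}.
    Root mint: left subtree has 1 node {fir}, right has 0 { }.
    Root iris: left subtree has 0 nodes { }, right has 1 {hop}.
  Root lime: left subtree has 0 nodes { }, right has 1 {pear}.

fir mint hop iris moss pear lime ash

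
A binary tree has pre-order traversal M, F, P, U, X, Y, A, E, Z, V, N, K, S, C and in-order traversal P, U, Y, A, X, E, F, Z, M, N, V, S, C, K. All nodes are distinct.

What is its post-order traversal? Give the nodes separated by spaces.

A Y E X U P Z F N C S K V M

The first element of pre-order is the root; it splits in-order into left and right subtrees.
Root M: left subtree has 8 nodes {P, U, Y, A, X, E, F, Z}, right has 5 {N, V, S, C, K}.
  Root F: left subtree has 6 nodes {P, U, Y, A, X, E}, right has 1 {Z}.
    Root P: left subtree has 0 nodes { }, right has 5 {U, Y, A, X, E}.
      Root U: left subtree has 0 nodes { }, right has 4 {Y, A, X, E}.
        Root X: left subtree has 2 nodes {Y, A}, right has 1 {E}.
          Root Y: left subtree has 0 nodes { }, right has 1 {A}.
  Root V: left subtree has 1 node {N}, right has 3 {S, C, K}.
    Root K: left subtree has 2 nodes {S, C}, right has 0 { }.
      Root S: left subtree has 0 nodes { }, right has 1 {C}.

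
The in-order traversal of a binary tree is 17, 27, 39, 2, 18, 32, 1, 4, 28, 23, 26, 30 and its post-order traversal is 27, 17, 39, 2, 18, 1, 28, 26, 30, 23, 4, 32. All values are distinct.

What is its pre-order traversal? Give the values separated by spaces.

The last element of post-order is the root; it splits in-order into left and right subtrees.
Root 32: left subtree has 5 nodes {17, 27, 39, 2, 18}, right has 6 {1, 4, 28, 23, 26, 30}.
  Root 18: left subtree has 4 nodes {17, 27, 39, 2}, right has 0 { }.
    Root 2: left subtree has 3 nodes {17, 27, 39}, right has 0 { }.
      Root 39: left subtree has 2 nodes {17, 27}, right has 0 { }.
        Root 17: left subtree has 0 nodes { }, right has 1 {27}.
  Root 4: left subtree has 1 node {1}, right has 4 {28, 23, 26, 30}.
    Root 23: left subtree has 1 node {28}, right has 2 {26, 30}.
      Root 30: left subtree has 1 node {26}, right has 0 { }.

32 18 2 39 17 27 4 1 23 28 30 26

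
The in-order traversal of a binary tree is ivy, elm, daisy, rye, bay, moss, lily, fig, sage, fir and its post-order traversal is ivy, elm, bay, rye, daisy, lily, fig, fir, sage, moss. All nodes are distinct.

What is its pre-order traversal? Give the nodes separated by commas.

moss, daisy, elm, ivy, rye, bay, sage, fig, lily, fir

The last element of post-order is the root; it splits in-order into left and right subtrees.
Root moss: left subtree has 5 nodes {ivy, elm, daisy, rye, bay}, right has 4 {lily, fig, sage, fir}.
  Root daisy: left subtree has 2 nodes {ivy, elm}, right has 2 {rye, bay}.
    Root elm: left subtree has 1 node {ivy}, right has 0 { }.
    Root rye: left subtree has 0 nodes { }, right has 1 {bay}.
  Root sage: left subtree has 2 nodes {lily, fig}, right has 1 {fir}.
    Root fig: left subtree has 1 node {lily}, right has 0 { }.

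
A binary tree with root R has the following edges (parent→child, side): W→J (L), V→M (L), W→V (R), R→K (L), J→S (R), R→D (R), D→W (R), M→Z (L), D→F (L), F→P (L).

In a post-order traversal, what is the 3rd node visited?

Post-order visits the left subtree, then the right subtree, then the node.
At R: go left to K.
  K is a leaf — visit K.
At R: go right to D.
  At D: go left to F.
    At F: go left to P.
      P is a leaf — visit P.
    At F: no right child.
    Visit F.
  At D: go right to W.
    At W: go left to J.
      At J: no left child.
      At J: go right to S.
        S is a leaf — visit S.
      Visit J.
    At W: go right to V.
      At V: go left to M.
        At M: go left to Z.
          Z is a leaf — visit Z.
        At M: no right child.
        Visit M.
      At V: no right child.
      Visit V.
    Visit W.
  Visit D.
Visit R.
Full post-order sequence: K, P, F, S, J, Z, M, V, W, D, R.

F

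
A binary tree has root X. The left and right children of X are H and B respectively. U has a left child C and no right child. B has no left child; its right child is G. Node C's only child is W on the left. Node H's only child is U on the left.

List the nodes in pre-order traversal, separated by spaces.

Pre-order visits the node, then its left subtree, then its right subtree.
Visit X.
At X: go left to H.
  Visit H.
  At H: go left to U.
    Visit U.
    At U: go left to C.
      Visit C.
      At C: go left to W.
        W is a leaf — visit W.
      At C: no right child.
    At U: no right child.
  At H: no right child.
At X: go right to B.
  Visit B.
  At B: no left child.
  At B: go right to G.
    G is a leaf — visit G.

X H U C W B G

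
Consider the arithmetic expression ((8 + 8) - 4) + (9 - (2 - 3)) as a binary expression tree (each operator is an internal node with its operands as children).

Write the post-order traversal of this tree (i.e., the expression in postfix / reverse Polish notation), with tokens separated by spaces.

8 8 + 4 - 9 2 3 - - +

Post-order on an expression tree gives postfix notation: for each operator, emit left operand, right operand, then the operator.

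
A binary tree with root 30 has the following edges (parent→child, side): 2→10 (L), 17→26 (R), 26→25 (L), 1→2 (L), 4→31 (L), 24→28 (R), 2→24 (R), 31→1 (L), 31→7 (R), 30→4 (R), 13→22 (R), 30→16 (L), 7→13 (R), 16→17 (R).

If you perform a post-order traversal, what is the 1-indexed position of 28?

6

Post-order visits the left subtree, then the right subtree, then the node.
At 30: go left to 16.
  At 16: no left child.
  At 16: go right to 17.
    At 17: no left child.
    At 17: go right to 26.
      At 26: go left to 25.
        25 is a leaf — visit 25.
      At 26: no right child.
      Visit 26.
    Visit 17.
  Visit 16.
At 30: go right to 4.
  At 4: go left to 31.
    At 31: go left to 1.
      At 1: go left to 2.
        At 2: go left to 10.
          10 is a leaf — visit 10.
        At 2: go right to 24.
          At 24: no left child.
          At 24: go right to 28.
            28 is a leaf — visit 28.
          Visit 24.
        Visit 2.
      At 1: no right child.
      Visit 1.
    At 31: go right to 7.
      At 7: no left child.
      At 7: go right to 13.
        At 13: no left child.
        At 13: go right to 22.
          22 is a leaf — visit 22.
        Visit 13.
      Visit 7.
    Visit 31.
  At 4: no right child.
  Visit 4.
Visit 30.
Full post-order sequence: 25, 26, 17, 16, 10, 28, 24, 2, 1, 22, 13, 7, 31, 4, 30.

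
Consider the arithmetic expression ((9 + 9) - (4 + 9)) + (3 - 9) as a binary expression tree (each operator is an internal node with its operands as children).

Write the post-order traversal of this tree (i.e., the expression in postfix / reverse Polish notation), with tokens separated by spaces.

Post-order on an expression tree gives postfix notation: for each operator, emit left operand, right operand, then the operator.

9 9 + 4 9 + - 3 9 - +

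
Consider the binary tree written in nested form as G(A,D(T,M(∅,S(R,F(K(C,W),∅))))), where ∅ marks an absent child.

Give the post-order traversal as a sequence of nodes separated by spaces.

Post-order visits the left subtree, then the right subtree, then the node.
At G: go left to A.
  A is a leaf — visit A.
At G: go right to D.
  At D: go left to T.
    T is a leaf — visit T.
  At D: go right to M.
    At M: no left child.
    At M: go right to S.
      At S: go left to R.
        R is a leaf — visit R.
      At S: go right to F.
        At F: go left to K.
          At K: go left to C.
            C is a leaf — visit C.
          At K: go right to W.
            W is a leaf — visit W.
          Visit K.
        At F: no right child.
        Visit F.
      Visit S.
    Visit M.
  Visit D.
Visit G.

A T R C W K F S M D G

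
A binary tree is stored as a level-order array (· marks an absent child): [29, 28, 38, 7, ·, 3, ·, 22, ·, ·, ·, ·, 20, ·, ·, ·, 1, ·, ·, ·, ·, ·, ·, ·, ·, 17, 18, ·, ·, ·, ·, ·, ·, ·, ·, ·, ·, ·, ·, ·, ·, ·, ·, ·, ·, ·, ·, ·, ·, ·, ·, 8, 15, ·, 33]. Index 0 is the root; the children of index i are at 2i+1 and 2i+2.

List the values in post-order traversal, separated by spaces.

Post-order visits the left subtree, then the right subtree, then the node.
At 29: go left to 28.
  At 28: go left to 7.
    At 7: go left to 22.
      At 22: no left child.
      At 22: go right to 1.
        1 is a leaf — visit 1.
      Visit 22.
    At 7: no right child.
    Visit 7.
  At 28: no right child.
  Visit 28.
At 29: go right to 38.
  At 38: go left to 3.
    At 3: no left child.
    At 3: go right to 20.
      At 20: go left to 17.
        At 17: go left to 8.
          8 is a leaf — visit 8.
        At 17: go right to 15.
          15 is a leaf — visit 15.
        Visit 17.
      At 20: go right to 18.
        At 18: no left child.
        At 18: go right to 33.
          33 is a leaf — visit 33.
        Visit 18.
      Visit 20.
    Visit 3.
  At 38: no right child.
  Visit 38.
Visit 29.

1 22 7 28 8 15 17 33 18 20 3 38 29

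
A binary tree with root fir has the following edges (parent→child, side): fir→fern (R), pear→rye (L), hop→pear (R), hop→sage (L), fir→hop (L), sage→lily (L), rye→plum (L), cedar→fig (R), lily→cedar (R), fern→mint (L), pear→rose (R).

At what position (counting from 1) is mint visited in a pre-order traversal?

Pre-order visits the node, then its left subtree, then its right subtree.
Visit fir.
At fir: go left to hop.
  Visit hop.
  At hop: go left to sage.
    Visit sage.
    At sage: go left to lily.
      Visit lily.
      At lily: no left child.
      At lily: go right to cedar.
        Visit cedar.
        At cedar: no left child.
        At cedar: go right to fig.
          fig is a leaf — visit fig.
    At sage: no right child.
  At hop: go right to pear.
    Visit pear.
    At pear: go left to rye.
      Visit rye.
      At rye: go left to plum.
        plum is a leaf — visit plum.
      At rye: no right child.
    At pear: go right to rose.
      rose is a leaf — visit rose.
At fir: go right to fern.
  Visit fern.
  At fern: go left to mint.
    mint is a leaf — visit mint.
  At fern: no right child.
Full pre-order sequence: fir, hop, sage, lily, cedar, fig, pear, rye, plum, rose, fern, mint.

12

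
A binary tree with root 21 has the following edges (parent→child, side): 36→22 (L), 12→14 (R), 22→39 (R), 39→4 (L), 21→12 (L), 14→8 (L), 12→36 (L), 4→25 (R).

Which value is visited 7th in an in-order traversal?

8

In-order visits the left subtree, then the node, then the right subtree.
At 21: go left to 12.
  At 12: go left to 36.
    At 36: go left to 22.
      At 22: no left child.
      Visit 22.
      At 22: go right to 39.
        At 39: go left to 4.
          At 4: no left child.
          Visit 4.
          At 4: go right to 25.
            25 is a leaf — visit 25.
        Visit 39.
        At 39: no right child.
    Visit 36.
    At 36: no right child.
  Visit 12.
  At 12: go right to 14.
    At 14: go left to 8.
      8 is a leaf — visit 8.
    Visit 14.
    At 14: no right child.
Visit 21.
At 21: no right child.
Full in-order sequence: 22, 4, 25, 39, 36, 12, 8, 14, 21.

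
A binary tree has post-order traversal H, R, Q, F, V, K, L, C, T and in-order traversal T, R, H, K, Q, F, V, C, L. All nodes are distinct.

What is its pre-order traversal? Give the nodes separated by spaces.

The last element of post-order is the root; it splits in-order into left and right subtrees.
Root T: left subtree has 0 nodes { }, right has 8 {R, H, K, Q, F, V, C, L}.
  Root C: left subtree has 6 nodes {R, H, K, Q, F, V}, right has 1 {L}.
    Root K: left subtree has 2 nodes {R, H}, right has 3 {Q, F, V}.
      Root R: left subtree has 0 nodes { }, right has 1 {H}.
      Root V: left subtree has 2 nodes {Q, F}, right has 0 { }.
        Root F: left subtree has 1 node {Q}, right has 0 { }.

T C K R H V F Q L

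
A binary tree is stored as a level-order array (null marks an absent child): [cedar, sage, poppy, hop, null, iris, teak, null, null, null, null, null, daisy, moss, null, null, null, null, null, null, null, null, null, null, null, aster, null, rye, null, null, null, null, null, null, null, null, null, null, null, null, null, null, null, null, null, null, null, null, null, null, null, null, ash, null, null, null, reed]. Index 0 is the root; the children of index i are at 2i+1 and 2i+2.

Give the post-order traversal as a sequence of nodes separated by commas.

Post-order visits the left subtree, then the right subtree, then the node.
At cedar: go left to sage.
  At sage: go left to hop.
    hop is a leaf — visit hop.
  At sage: no right child.
  Visit sage.
At cedar: go right to poppy.
  At poppy: go left to iris.
    At iris: no left child.
    At iris: go right to daisy.
      At daisy: go left to aster.
        At aster: no left child.
        At aster: go right to ash.
          ash is a leaf — visit ash.
        Visit aster.
      At daisy: no right child.
      Visit daisy.
    Visit iris.
  At poppy: go right to teak.
    At teak: go left to moss.
      At moss: go left to rye.
        At rye: no left child.
        At rye: go right to reed.
          reed is a leaf — visit reed.
        Visit rye.
      At moss: no right child.
      Visit moss.
    At teak: no right child.
    Visit teak.
  Visit poppy.
Visit cedar.

hop, sage, ash, aster, daisy, iris, reed, rye, moss, teak, poppy, cedar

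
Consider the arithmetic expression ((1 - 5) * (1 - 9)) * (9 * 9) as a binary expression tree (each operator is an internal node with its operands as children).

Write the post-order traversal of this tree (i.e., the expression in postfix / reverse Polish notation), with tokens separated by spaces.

Post-order on an expression tree gives postfix notation: for each operator, emit left operand, right operand, then the operator.

1 5 - 1 9 - * 9 9 * *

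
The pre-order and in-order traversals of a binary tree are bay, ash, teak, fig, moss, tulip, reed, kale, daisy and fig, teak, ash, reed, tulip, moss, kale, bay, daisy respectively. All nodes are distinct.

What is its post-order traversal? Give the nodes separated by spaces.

fig teak reed tulip kale moss ash daisy bay

The first element of pre-order is the root; it splits in-order into left and right subtrees.
Root bay: left subtree has 7 nodes {fig, teak, ash, reed, tulip, moss, kale}, right has 1 {daisy}.
  Root ash: left subtree has 2 nodes {fig, teak}, right has 4 {reed, tulip, moss, kale}.
    Root teak: left subtree has 1 node {fig}, right has 0 { }.
    Root moss: left subtree has 2 nodes {reed, tulip}, right has 1 {kale}.
      Root tulip: left subtree has 1 node {reed}, right has 0 { }.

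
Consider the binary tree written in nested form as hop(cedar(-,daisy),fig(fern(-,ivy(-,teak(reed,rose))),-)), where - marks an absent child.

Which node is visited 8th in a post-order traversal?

fig

Post-order visits the left subtree, then the right subtree, then the node.
At hop: go left to cedar.
  At cedar: no left child.
  At cedar: go right to daisy.
    daisy is a leaf — visit daisy.
  Visit cedar.
At hop: go right to fig.
  At fig: go left to fern.
    At fern: no left child.
    At fern: go right to ivy.
      At ivy: no left child.
      At ivy: go right to teak.
        At teak: go left to reed.
          reed is a leaf — visit reed.
        At teak: go right to rose.
          rose is a leaf — visit rose.
        Visit teak.
      Visit ivy.
    Visit fern.
  At fig: no right child.
  Visit fig.
Visit hop.
Full post-order sequence: daisy, cedar, reed, rose, teak, ivy, fern, fig, hop.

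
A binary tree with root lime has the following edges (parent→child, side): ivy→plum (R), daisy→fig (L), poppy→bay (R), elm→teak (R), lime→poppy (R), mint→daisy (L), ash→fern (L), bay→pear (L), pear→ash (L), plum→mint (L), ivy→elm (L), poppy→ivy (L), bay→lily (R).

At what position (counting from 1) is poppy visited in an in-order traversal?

9

In-order visits the left subtree, then the node, then the right subtree.
At lime: no left child.
Visit lime.
At lime: go right to poppy.
  At poppy: go left to ivy.
    At ivy: go left to elm.
      At elm: no left child.
      Visit elm.
      At elm: go right to teak.
        teak is a leaf — visit teak.
    Visit ivy.
    At ivy: go right to plum.
      At plum: go left to mint.
        At mint: go left to daisy.
          At daisy: go left to fig.
            fig is a leaf — visit fig.
          Visit daisy.
          At daisy: no right child.
        Visit mint.
        At mint: no right child.
      Visit plum.
      At plum: no right child.
  Visit poppy.
  At poppy: go right to bay.
    At bay: go left to pear.
      At pear: go left to ash.
        At ash: go left to fern.
          fern is a leaf — visit fern.
        Visit ash.
        At ash: no right child.
      Visit pear.
      At pear: no right child.
    Visit bay.
    At bay: go right to lily.
      lily is a leaf — visit lily.
Full in-order sequence: lime, elm, teak, ivy, fig, daisy, mint, plum, poppy, fern, ash, pear, bay, lily.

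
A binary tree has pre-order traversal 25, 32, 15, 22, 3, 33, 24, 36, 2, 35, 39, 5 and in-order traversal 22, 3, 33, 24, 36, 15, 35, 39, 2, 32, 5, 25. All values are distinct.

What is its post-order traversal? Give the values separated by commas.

36, 24, 33, 3, 22, 39, 35, 2, 15, 5, 32, 25

The first element of pre-order is the root; it splits in-order into left and right subtrees.
Root 25: left subtree has 11 nodes {22, 3, 33, 24, 36, 15, 35, 39, 2, 32, 5}, right has 0 { }.
  Root 32: left subtree has 9 nodes {22, 3, 33, 24, 36, 15, 35, 39, 2}, right has 1 {5}.
    Root 15: left subtree has 5 nodes {22, 3, 33, 24, 36}, right has 3 {35, 39, 2}.
      Root 22: left subtree has 0 nodes { }, right has 4 {3, 33, 24, 36}.
        Root 3: left subtree has 0 nodes { }, right has 3 {33, 24, 36}.
          Root 33: left subtree has 0 nodes { }, right has 2 {24, 36}.
            Root 24: left subtree has 0 nodes { }, right has 1 {36}.
      Root 2: left subtree has 2 nodes {35, 39}, right has 0 { }.
        Root 35: left subtree has 0 nodes { }, right has 1 {39}.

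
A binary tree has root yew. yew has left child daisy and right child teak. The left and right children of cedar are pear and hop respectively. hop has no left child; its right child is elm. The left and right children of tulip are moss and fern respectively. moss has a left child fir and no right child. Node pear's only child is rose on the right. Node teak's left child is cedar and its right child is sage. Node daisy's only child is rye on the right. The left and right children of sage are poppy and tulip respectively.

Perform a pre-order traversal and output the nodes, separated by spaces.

yew daisy rye teak cedar pear rose hop elm sage poppy tulip moss fir fern

Pre-order visits the node, then its left subtree, then its right subtree.
Visit yew.
At yew: go left to daisy.
  Visit daisy.
  At daisy: no left child.
  At daisy: go right to rye.
    rye is a leaf — visit rye.
At yew: go right to teak.
  Visit teak.
  At teak: go left to cedar.
    Visit cedar.
    At cedar: go left to pear.
      Visit pear.
      At pear: no left child.
      At pear: go right to rose.
        rose is a leaf — visit rose.
    At cedar: go right to hop.
      Visit hop.
      At hop: no left child.
      At hop: go right to elm.
        elm is a leaf — visit elm.
  At teak: go right to sage.
    Visit sage.
    At sage: go left to poppy.
      poppy is a leaf — visit poppy.
    At sage: go right to tulip.
      Visit tulip.
      At tulip: go left to moss.
        Visit moss.
        At moss: go left to fir.
          fir is a leaf — visit fir.
        At moss: no right child.
      At tulip: go right to fern.
        fern is a leaf — visit fern.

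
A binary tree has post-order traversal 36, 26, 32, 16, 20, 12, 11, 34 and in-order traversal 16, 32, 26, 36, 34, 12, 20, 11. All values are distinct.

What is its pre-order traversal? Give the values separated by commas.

The last element of post-order is the root; it splits in-order into left and right subtrees.
Root 34: left subtree has 4 nodes {16, 32, 26, 36}, right has 3 {12, 20, 11}.
  Root 16: left subtree has 0 nodes { }, right has 3 {32, 26, 36}.
    Root 32: left subtree has 0 nodes { }, right has 2 {26, 36}.
      Root 26: left subtree has 0 nodes { }, right has 1 {36}.
  Root 11: left subtree has 2 nodes {12, 20}, right has 0 { }.
    Root 12: left subtree has 0 nodes { }, right has 1 {20}.

34, 16, 32, 26, 36, 11, 12, 20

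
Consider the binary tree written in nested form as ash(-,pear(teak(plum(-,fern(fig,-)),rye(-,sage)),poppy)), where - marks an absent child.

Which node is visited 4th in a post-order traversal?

Post-order visits the left subtree, then the right subtree, then the node.
At ash: no left child.
At ash: go right to pear.
  At pear: go left to teak.
    At teak: go left to plum.
      At plum: no left child.
      At plum: go right to fern.
        At fern: go left to fig.
          fig is a leaf — visit fig.
        At fern: no right child.
        Visit fern.
      Visit plum.
    At teak: go right to rye.
      At rye: no left child.
      At rye: go right to sage.
        sage is a leaf — visit sage.
      Visit rye.
    Visit teak.
  At pear: go right to poppy.
    poppy is a leaf — visit poppy.
  Visit pear.
Visit ash.
Full post-order sequence: fig, fern, plum, sage, rye, teak, poppy, pear, ash.

sage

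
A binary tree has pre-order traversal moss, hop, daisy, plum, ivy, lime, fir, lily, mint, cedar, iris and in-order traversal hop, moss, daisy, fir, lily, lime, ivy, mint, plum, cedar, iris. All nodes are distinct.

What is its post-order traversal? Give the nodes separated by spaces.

hop lily fir lime mint ivy iris cedar plum daisy moss

The first element of pre-order is the root; it splits in-order into left and right subtrees.
Root moss: left subtree has 1 node {hop}, right has 9 {daisy, fir, lily, lime, ivy, mint, plum, cedar, iris}.
  Root daisy: left subtree has 0 nodes { }, right has 8 {fir, lily, lime, ivy, mint, plum, cedar, iris}.
    Root plum: left subtree has 5 nodes {fir, lily, lime, ivy, mint}, right has 2 {cedar, iris}.
      Root ivy: left subtree has 3 nodes {fir, lily, lime}, right has 1 {mint}.
        Root lime: left subtree has 2 nodes {fir, lily}, right has 0 { }.
          Root fir: left subtree has 0 nodes { }, right has 1 {lily}.
      Root cedar: left subtree has 0 nodes { }, right has 1 {iris}.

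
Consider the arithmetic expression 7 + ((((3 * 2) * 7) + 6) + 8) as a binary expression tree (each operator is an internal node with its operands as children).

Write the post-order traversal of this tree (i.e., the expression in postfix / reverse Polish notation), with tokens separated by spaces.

7 3 2 * 7 * 6 + 8 + +

Post-order on an expression tree gives postfix notation: for each operator, emit left operand, right operand, then the operator.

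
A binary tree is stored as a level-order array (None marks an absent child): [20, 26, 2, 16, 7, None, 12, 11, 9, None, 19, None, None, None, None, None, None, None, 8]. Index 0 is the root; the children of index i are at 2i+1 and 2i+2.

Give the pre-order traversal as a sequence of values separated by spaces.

20 26 16 11 9 8 7 19 2 12

Pre-order visits the node, then its left subtree, then its right subtree.
Visit 20.
At 20: go left to 26.
  Visit 26.
  At 26: go left to 16.
    Visit 16.
    At 16: go left to 11.
      11 is a leaf — visit 11.
    At 16: go right to 9.
      Visit 9.
      At 9: no left child.
      At 9: go right to 8.
        8 is a leaf — visit 8.
  At 26: go right to 7.
    Visit 7.
    At 7: no left child.
    At 7: go right to 19.
      19 is a leaf — visit 19.
At 20: go right to 2.
  Visit 2.
  At 2: no left child.
  At 2: go right to 12.
    12 is a leaf — visit 12.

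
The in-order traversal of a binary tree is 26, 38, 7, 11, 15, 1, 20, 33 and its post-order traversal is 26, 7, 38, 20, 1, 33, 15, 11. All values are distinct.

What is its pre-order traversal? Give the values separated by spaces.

The last element of post-order is the root; it splits in-order into left and right subtrees.
Root 11: left subtree has 3 nodes {26, 38, 7}, right has 4 {15, 1, 20, 33}.
  Root 38: left subtree has 1 node {26}, right has 1 {7}.
  Root 15: left subtree has 0 nodes { }, right has 3 {1, 20, 33}.
    Root 33: left subtree has 2 nodes {1, 20}, right has 0 { }.
      Root 1: left subtree has 0 nodes { }, right has 1 {20}.

11 38 26 7 15 33 1 20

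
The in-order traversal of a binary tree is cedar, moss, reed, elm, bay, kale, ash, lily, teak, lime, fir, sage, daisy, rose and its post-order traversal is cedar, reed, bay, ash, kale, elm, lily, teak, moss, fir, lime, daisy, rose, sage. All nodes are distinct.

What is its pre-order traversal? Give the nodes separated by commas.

The last element of post-order is the root; it splits in-order into left and right subtrees.
Root sage: left subtree has 11 nodes {cedar, moss, reed, elm, bay, kale, ash, lily, teak, lime, fir}, right has 2 {daisy, rose}.
  Root lime: left subtree has 9 nodes {cedar, moss, reed, elm, bay, kale, ash, lily, teak}, right has 1 {fir}.
    Root moss: left subtree has 1 node {cedar}, right has 7 {reed, elm, bay, kale, ash, lily, teak}.
      Root teak: left subtree has 6 nodes {reed, elm, bay, kale, ash, lily}, right has 0 { }.
        Root lily: left subtree has 5 nodes {reed, elm, bay, kale, ash}, right has 0 { }.
          Root elm: left subtree has 1 node {reed}, right has 3 {bay, kale, ash}.
            Root kale: left subtree has 1 node {bay}, right has 1 {ash}.
  Root rose: left subtree has 1 node {daisy}, right has 0 { }.

sage, lime, moss, cedar, teak, lily, elm, reed, kale, bay, ash, fir, rose, daisy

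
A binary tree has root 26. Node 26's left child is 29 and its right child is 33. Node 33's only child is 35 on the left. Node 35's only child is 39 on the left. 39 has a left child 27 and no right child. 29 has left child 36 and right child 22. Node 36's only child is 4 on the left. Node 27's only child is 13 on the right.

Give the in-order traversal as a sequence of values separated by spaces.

In-order visits the left subtree, then the node, then the right subtree.
At 26: go left to 29.
  At 29: go left to 36.
    At 36: go left to 4.
      4 is a leaf — visit 4.
    Visit 36.
    At 36: no right child.
  Visit 29.
  At 29: go right to 22.
    22 is a leaf — visit 22.
Visit 26.
At 26: go right to 33.
  At 33: go left to 35.
    At 35: go left to 39.
      At 39: go left to 27.
        At 27: no left child.
        Visit 27.
        At 27: go right to 13.
          13 is a leaf — visit 13.
      Visit 39.
      At 39: no right child.
    Visit 35.
    At 35: no right child.
  Visit 33.
  At 33: no right child.

4 36 29 22 26 27 13 39 35 33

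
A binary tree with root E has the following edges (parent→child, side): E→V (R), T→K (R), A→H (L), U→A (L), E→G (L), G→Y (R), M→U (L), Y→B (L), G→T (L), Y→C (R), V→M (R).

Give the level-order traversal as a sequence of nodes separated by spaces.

E G V T Y M K B C U A H

Level-order visits nodes level by level from the root, left to right within each level.
Level 0: E
Level 1: G, V
Level 2: T, Y, M
Level 3: K, B, C, U
Level 4: A
Level 5: H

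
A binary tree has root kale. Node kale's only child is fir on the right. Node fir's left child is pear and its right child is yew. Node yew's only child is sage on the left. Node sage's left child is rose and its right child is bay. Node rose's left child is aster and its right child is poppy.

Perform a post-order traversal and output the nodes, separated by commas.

Post-order visits the left subtree, then the right subtree, then the node.
At kale: no left child.
At kale: go right to fir.
  At fir: go left to pear.
    pear is a leaf — visit pear.
  At fir: go right to yew.
    At yew: go left to sage.
      At sage: go left to rose.
        At rose: go left to aster.
          aster is a leaf — visit aster.
        At rose: go right to poppy.
          poppy is a leaf — visit poppy.
        Visit rose.
      At sage: go right to bay.
        bay is a leaf — visit bay.
      Visit sage.
    At yew: no right child.
    Visit yew.
  Visit fir.
Visit kale.

pear, aster, poppy, rose, bay, sage, yew, fir, kale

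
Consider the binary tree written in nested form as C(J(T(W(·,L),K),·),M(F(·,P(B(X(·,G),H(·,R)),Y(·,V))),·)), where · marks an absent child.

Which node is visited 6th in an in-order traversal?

In-order visits the left subtree, then the node, then the right subtree.
At C: go left to J.
  At J: go left to T.
    At T: go left to W.
      At W: no left child.
      Visit W.
      At W: go right to L.
        L is a leaf — visit L.
    Visit T.
    At T: go right to K.
      K is a leaf — visit K.
  Visit J.
  At J: no right child.
Visit C.
At C: go right to M.
  At M: go left to F.
    At F: no left child.
    Visit F.
    At F: go right to P.
      At P: go left to B.
        At B: go left to X.
          At X: no left child.
          Visit X.
          At X: go right to G.
            G is a leaf — visit G.
        Visit B.
        At B: go right to H.
          At H: no left child.
          Visit H.
          At H: go right to R.
            R is a leaf — visit R.
      Visit P.
      At P: go right to Y.
        At Y: no left child.
        Visit Y.
        At Y: go right to V.
          V is a leaf — visit V.
  Visit M.
  At M: no right child.
Full in-order sequence: W, L, T, K, J, C, F, X, G, B, H, R, P, Y, V, M.

C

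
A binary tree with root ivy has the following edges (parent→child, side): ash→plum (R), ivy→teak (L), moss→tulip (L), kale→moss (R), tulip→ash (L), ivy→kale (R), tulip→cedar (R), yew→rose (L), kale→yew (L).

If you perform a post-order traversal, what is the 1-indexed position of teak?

Post-order visits the left subtree, then the right subtree, then the node.
At ivy: go left to teak.
  teak is a leaf — visit teak.
At ivy: go right to kale.
  At kale: go left to yew.
    At yew: go left to rose.
      rose is a leaf — visit rose.
    At yew: no right child.
    Visit yew.
  At kale: go right to moss.
    At moss: go left to tulip.
      At tulip: go left to ash.
        At ash: no left child.
        At ash: go right to plum.
          plum is a leaf — visit plum.
        Visit ash.
      At tulip: go right to cedar.
        cedar is a leaf — visit cedar.
      Visit tulip.
    At moss: no right child.
    Visit moss.
  Visit kale.
Visit ivy.
Full post-order sequence: teak, rose, yew, plum, ash, cedar, tulip, moss, kale, ivy.

1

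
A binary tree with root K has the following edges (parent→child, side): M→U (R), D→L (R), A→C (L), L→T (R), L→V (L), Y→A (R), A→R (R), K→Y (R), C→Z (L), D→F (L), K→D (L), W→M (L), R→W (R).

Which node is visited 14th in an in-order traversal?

W

In-order visits the left subtree, then the node, then the right subtree.
At K: go left to D.
  At D: go left to F.
    F is a leaf — visit F.
  Visit D.
  At D: go right to L.
    At L: go left to V.
      V is a leaf — visit V.
    Visit L.
    At L: go right to T.
      T is a leaf — visit T.
Visit K.
At K: go right to Y.
  At Y: no left child.
  Visit Y.
  At Y: go right to A.
    At A: go left to C.
      At C: go left to Z.
        Z is a leaf — visit Z.
      Visit C.
      At C: no right child.
    Visit A.
    At A: go right to R.
      At R: no left child.
      Visit R.
      At R: go right to W.
        At W: go left to M.
          At M: no left child.
          Visit M.
          At M: go right to U.
            U is a leaf — visit U.
        Visit W.
        At W: no right child.
Full in-order sequence: F, D, V, L, T, K, Y, Z, C, A, R, M, U, W.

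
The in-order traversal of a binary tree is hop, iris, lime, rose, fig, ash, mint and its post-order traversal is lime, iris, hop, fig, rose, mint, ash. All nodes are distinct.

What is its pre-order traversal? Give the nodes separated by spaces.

ash rose hop iris lime fig mint

The last element of post-order is the root; it splits in-order into left and right subtrees.
Root ash: left subtree has 5 nodes {hop, iris, lime, rose, fig}, right has 1 {mint}.
  Root rose: left subtree has 3 nodes {hop, iris, lime}, right has 1 {fig}.
    Root hop: left subtree has 0 nodes { }, right has 2 {iris, lime}.
      Root iris: left subtree has 0 nodes { }, right has 1 {lime}.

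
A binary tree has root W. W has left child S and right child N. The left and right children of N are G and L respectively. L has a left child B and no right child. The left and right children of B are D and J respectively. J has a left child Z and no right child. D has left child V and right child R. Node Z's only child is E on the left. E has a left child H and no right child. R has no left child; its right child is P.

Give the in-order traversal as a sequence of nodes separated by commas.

In-order visits the left subtree, then the node, then the right subtree.
At W: go left to S.
  S is a leaf — visit S.
Visit W.
At W: go right to N.
  At N: go left to G.
    G is a leaf — visit G.
  Visit N.
  At N: go right to L.
    At L: go left to B.
      At B: go left to D.
        At D: go left to V.
          V is a leaf — visit V.
        Visit D.
        At D: go right to R.
          At R: no left child.
          Visit R.
          At R: go right to P.
            P is a leaf — visit P.
      Visit B.
      At B: go right to J.
        At J: go left to Z.
          At Z: go left to E.
            At E: go left to H.
              H is a leaf — visit H.
            Visit E.
            At E: no right child.
          Visit Z.
          At Z: no right child.
        Visit J.
        At J: no right child.
    Visit L.
    At L: no right child.

S, W, G, N, V, D, R, P, B, H, E, Z, J, L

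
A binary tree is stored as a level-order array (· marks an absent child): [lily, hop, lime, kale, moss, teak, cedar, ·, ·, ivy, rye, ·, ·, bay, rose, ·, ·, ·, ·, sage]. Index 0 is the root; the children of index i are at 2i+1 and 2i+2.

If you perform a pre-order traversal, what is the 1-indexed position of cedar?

Pre-order visits the node, then its left subtree, then its right subtree.
Visit lily.
At lily: go left to hop.
  Visit hop.
  At hop: go left to kale.
    kale is a leaf — visit kale.
  At hop: go right to moss.
    Visit moss.
    At moss: go left to ivy.
      Visit ivy.
      At ivy: go left to sage.
        sage is a leaf — visit sage.
      At ivy: no right child.
    At moss: go right to rye.
      rye is a leaf — visit rye.
At lily: go right to lime.
  Visit lime.
  At lime: go left to teak.
    teak is a leaf — visit teak.
  At lime: go right to cedar.
    Visit cedar.
    At cedar: go left to bay.
      bay is a leaf — visit bay.
    At cedar: go right to rose.
      rose is a leaf — visit rose.
Full pre-order sequence: lily, hop, kale, moss, ivy, sage, rye, lime, teak, cedar, bay, rose.

10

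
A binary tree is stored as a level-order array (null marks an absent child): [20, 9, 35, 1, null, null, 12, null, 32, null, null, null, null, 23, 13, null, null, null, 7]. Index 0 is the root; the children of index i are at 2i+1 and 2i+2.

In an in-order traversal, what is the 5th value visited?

20

In-order visits the left subtree, then the node, then the right subtree.
At 20: go left to 9.
  At 9: go left to 1.
    At 1: no left child.
    Visit 1.
    At 1: go right to 32.
      At 32: no left child.
      Visit 32.
      At 32: go right to 7.
        7 is a leaf — visit 7.
  Visit 9.
  At 9: no right child.
Visit 20.
At 20: go right to 35.
  At 35: no left child.
  Visit 35.
  At 35: go right to 12.
    At 12: go left to 23.
      23 is a leaf — visit 23.
    Visit 12.
    At 12: go right to 13.
      13 is a leaf — visit 13.
Full in-order sequence: 1, 32, 7, 9, 20, 35, 23, 12, 13.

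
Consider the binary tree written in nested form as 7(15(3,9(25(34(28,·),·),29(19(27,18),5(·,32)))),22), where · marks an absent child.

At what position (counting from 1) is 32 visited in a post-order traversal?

Post-order visits the left subtree, then the right subtree, then the node.
At 7: go left to 15.
  At 15: go left to 3.
    3 is a leaf — visit 3.
  At 15: go right to 9.
    At 9: go left to 25.
      At 25: go left to 34.
        At 34: go left to 28.
          28 is a leaf — visit 28.
        At 34: no right child.
        Visit 34.
      At 25: no right child.
      Visit 25.
    At 9: go right to 29.
      At 29: go left to 19.
        At 19: go left to 27.
          27 is a leaf — visit 27.
        At 19: go right to 18.
          18 is a leaf — visit 18.
        Visit 19.
      At 29: go right to 5.
        At 5: no left child.
        At 5: go right to 32.
          32 is a leaf — visit 32.
        Visit 5.
      Visit 29.
    Visit 9.
  Visit 15.
At 7: go right to 22.
  22 is a leaf — visit 22.
Visit 7.
Full post-order sequence: 3, 28, 34, 25, 27, 18, 19, 32, 5, 29, 9, 15, 22, 7.

8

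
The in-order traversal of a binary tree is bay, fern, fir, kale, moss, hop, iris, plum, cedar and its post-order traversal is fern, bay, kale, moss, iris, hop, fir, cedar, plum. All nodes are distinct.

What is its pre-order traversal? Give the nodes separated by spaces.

plum fir bay fern hop moss kale iris cedar

The last element of post-order is the root; it splits in-order into left and right subtrees.
Root plum: left subtree has 7 nodes {bay, fern, fir, kale, moss, hop, iris}, right has 1 {cedar}.
  Root fir: left subtree has 2 nodes {bay, fern}, right has 4 {kale, moss, hop, iris}.
    Root bay: left subtree has 0 nodes { }, right has 1 {fern}.
    Root hop: left subtree has 2 nodes {kale, moss}, right has 1 {iris}.
      Root moss: left subtree has 1 node {kale}, right has 0 { }.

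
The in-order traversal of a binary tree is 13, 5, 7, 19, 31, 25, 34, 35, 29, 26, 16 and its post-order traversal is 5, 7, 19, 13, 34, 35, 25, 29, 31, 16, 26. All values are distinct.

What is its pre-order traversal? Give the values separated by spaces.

26 31 13 19 7 5 29 25 35 34 16

The last element of post-order is the root; it splits in-order into left and right subtrees.
Root 26: left subtree has 9 nodes {13, 5, 7, 19, 31, 25, 34, 35, 29}, right has 1 {16}.
  Root 31: left subtree has 4 nodes {13, 5, 7, 19}, right has 4 {25, 34, 35, 29}.
    Root 13: left subtree has 0 nodes { }, right has 3 {5, 7, 19}.
      Root 19: left subtree has 2 nodes {5, 7}, right has 0 { }.
        Root 7: left subtree has 1 node {5}, right has 0 { }.
    Root 29: left subtree has 3 nodes {25, 34, 35}, right has 0 { }.
      Root 25: left subtree has 0 nodes { }, right has 2 {34, 35}.
        Root 35: left subtree has 1 node {34}, right has 0 { }.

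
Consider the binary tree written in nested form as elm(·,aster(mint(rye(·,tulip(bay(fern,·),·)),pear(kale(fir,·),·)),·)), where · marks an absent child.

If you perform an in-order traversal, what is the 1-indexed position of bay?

4

In-order visits the left subtree, then the node, then the right subtree.
At elm: no left child.
Visit elm.
At elm: go right to aster.
  At aster: go left to mint.
    At mint: go left to rye.
      At rye: no left child.
      Visit rye.
      At rye: go right to tulip.
        At tulip: go left to bay.
          At bay: go left to fern.
            fern is a leaf — visit fern.
          Visit bay.
          At bay: no right child.
        Visit tulip.
        At tulip: no right child.
    Visit mint.
    At mint: go right to pear.
      At pear: go left to kale.
        At kale: go left to fir.
          fir is a leaf — visit fir.
        Visit kale.
        At kale: no right child.
      Visit pear.
      At pear: no right child.
  Visit aster.
  At aster: no right child.
Full in-order sequence: elm, rye, fern, bay, tulip, mint, fir, kale, pear, aster.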